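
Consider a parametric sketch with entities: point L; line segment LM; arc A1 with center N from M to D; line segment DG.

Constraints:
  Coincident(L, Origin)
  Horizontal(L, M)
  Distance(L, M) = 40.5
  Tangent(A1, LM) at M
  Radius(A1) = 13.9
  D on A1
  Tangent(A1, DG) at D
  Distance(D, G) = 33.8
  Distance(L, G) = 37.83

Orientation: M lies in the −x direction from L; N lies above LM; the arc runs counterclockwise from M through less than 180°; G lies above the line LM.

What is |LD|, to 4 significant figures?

29.32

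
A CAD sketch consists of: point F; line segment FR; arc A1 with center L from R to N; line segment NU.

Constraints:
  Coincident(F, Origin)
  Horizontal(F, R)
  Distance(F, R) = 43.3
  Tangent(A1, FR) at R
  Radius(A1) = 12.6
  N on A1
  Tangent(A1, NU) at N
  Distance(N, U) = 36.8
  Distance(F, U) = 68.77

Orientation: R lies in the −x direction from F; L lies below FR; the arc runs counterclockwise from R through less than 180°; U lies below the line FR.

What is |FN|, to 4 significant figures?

57.70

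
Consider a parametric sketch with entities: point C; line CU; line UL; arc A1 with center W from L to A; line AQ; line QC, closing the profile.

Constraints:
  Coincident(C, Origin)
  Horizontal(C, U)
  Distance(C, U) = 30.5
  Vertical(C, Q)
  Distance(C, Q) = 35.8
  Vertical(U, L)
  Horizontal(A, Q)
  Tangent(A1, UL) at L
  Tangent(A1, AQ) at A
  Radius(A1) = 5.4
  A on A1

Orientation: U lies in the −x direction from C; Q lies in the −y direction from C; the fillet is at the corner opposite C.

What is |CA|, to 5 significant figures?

43.722

C is at the origin; CU is horizontal with |CU| = 30.5 and U on the −x side, so U = (-30.500, 0.0000). CQ is vertical with |CQ| = 35.8 and Q on the −y side, so Q = (0.0000, -35.800). The virtual corner opposite C is at (-30.500, -35.800). The tangent condition forces WL to be normal to UL and A1 meets AQ tangentially, so WA is at right angles to AQ, with radius 5.4, so the center W sits 5.4 in from both sides at W = (-25.100, -30.400). That places the tangent points at L = (-30.500, -30.400) on UL and A = (-25.100, -35.800) on AQ. Then |CA| = |A − C| = 43.722.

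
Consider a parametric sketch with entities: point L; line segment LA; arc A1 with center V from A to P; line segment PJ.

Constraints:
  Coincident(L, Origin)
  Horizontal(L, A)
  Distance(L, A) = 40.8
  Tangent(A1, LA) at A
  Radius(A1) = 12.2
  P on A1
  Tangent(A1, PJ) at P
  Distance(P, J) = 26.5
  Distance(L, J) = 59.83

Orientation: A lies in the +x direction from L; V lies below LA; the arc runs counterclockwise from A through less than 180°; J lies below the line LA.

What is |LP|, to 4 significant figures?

35.28

Checks: |VP| = 12.20 ✓; ∠(VP, PJ) = 90.00° ✓; |PJ| = 26.50 ✓; |LJ| = 59.83 ✓.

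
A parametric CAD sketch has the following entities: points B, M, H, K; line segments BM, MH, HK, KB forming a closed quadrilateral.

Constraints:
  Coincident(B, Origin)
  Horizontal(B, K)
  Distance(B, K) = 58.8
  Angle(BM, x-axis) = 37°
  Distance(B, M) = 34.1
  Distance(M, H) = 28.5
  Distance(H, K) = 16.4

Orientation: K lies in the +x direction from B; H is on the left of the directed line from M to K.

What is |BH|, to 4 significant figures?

57.65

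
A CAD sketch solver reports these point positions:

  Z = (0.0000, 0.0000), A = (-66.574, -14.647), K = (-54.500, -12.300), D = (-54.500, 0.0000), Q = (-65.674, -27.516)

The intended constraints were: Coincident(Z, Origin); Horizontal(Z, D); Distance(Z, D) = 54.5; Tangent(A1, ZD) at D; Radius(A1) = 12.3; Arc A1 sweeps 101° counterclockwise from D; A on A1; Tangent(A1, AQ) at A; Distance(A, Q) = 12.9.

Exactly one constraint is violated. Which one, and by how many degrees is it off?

Tangent(A1, AQ) at A — off by 7.00°.

Z = (0.00, 0.00) ✓; Z.y = 0.00, D.y = 0.00 ✓; |ZD| = 54.50 ✓; ∠(KD, DZ) = 90.00° ✓; |KD| = 12.30 ✓; bearing(K→A) − bearing(K→D) = 101.0° ✓; |KA| = 12.30 ✓; ∠(KA, AQ) = 97.00° ✗; |AQ| = 12.90 ✓.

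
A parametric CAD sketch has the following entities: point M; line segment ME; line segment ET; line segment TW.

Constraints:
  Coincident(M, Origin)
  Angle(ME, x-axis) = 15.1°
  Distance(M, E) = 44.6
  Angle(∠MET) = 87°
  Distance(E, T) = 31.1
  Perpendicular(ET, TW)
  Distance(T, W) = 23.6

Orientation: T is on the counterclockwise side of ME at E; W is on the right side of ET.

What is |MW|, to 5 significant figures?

73.962

M is at the origin; ME runs at 15.1° with length 44.6, so E = 44.6·(cos 15.1°, sin 15.1°) = (43.060, 11.619). ∠MET = 87.0°, so ET runs at 15.1° + (180° − 87.0°) = 108.10° from the x-axis; with |ET| = 31.1, T = E + 31.1·(cos 108.10°, sin 108.10°) = (33.398, 41.180). ET is perpendicular to TW; with |TW| = 23.6 on the right of ET, W = T + 23.6·(0.95052, 0.31068) = (55.830, 48.512). Then |MW| = |W − M| = 73.962.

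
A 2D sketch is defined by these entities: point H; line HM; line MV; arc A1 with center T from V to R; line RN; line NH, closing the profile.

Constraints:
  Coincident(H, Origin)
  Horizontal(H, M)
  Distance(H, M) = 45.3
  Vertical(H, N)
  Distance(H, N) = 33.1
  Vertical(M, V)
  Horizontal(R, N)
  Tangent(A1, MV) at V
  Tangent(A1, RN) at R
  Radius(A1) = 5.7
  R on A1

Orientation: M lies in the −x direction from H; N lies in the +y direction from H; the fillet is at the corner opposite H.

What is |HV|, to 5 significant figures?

52.942

H is at the origin; HM is horizontal with |HM| = 45.3 and M on the −x side, so M = (-45.300, 0.0000). H and N share the same x with |HN| = 33.1 and N on the +y side, so N = (0.0000, 33.100). The virtual corner opposite H is at (-45.300, 33.100). Tangency of A1 to MV means the radius TV is perpendicular to MV and since A1 is tangent to RN there, TR ⟂ RN, with radius 5.7, so the center T sits 5.7 in from both sides at T = (-39.600, 27.400). That places the tangent points at V = (-45.300, 27.400) on MV and R = (-39.600, 33.100) on RN. Then |HV| = |V − H| = 52.942.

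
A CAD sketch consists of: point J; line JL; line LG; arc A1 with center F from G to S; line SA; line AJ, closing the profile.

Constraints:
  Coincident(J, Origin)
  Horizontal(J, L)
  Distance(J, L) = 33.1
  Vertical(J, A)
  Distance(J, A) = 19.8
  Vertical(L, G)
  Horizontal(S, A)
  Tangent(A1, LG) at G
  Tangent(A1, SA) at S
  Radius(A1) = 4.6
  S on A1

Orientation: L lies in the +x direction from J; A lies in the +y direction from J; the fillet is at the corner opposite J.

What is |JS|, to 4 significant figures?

34.70

The virtual corner opposite J is at (33.10, 19.80). Since A1 is tangent to LG there, FG ⟂ LG and since A1 is tangent to SA there, FS ⟂ SA, with radius 4.6, so the center F sits 4.6 in from both sides at F = (28.50, 15.20). That places the tangent points at G = (33.10, 15.20) on LG and S = (28.50, 19.80) on SA. Then |JS| = |S − J| = 34.70.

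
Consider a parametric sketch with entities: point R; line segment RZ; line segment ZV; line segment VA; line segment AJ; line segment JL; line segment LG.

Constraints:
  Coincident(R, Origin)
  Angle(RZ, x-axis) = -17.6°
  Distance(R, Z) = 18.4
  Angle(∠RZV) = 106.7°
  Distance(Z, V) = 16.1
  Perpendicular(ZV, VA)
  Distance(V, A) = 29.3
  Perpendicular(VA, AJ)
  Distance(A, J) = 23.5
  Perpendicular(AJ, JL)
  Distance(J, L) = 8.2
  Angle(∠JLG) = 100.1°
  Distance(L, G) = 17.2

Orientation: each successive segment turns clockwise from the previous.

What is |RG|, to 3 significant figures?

14.8

R is at the origin; RZ runs at -17.6° with length 18.4, so Z = (17.5, -5.56). ∠RZV = 106.7° gives ZV at -90.9° from the x-axis; with |ZV| = 16.1, V = (17.3, -21.7). The perpendicularity gives VA at right angles to ZV, so VA runs at 179°; with |VA| = 29.3, A = (-12.0, -21.2). VA is perpendicular to AJ, so AJ runs at 89.1°; with |AJ| = 23.5, J = (-11.6, 2.30). AJ is perpendicular to JL, so JL runs at -0.900°; with |JL| = 8.2, L = (-3.44, 2.17). ∠JLG = 100.1° gives LG at -80.8° from the x-axis; with |LG| = 17.2, G = (-0.692, -14.8). Then |RG| = |G − R| = 14.8.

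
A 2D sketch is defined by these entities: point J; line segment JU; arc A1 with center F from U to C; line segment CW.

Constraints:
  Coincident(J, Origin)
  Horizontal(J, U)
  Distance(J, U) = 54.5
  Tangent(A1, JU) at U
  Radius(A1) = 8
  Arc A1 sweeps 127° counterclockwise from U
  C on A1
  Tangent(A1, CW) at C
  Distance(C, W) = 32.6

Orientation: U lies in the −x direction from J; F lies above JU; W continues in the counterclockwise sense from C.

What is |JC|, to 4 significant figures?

49.79

Since A1 is tangent to JU there, FU ⟂ JU, so F = U + (0, 8) = (-54.50, 8.000). On A1, U sits at bearing -90° from F; a 127° counterclockwise sweep puts C at bearing 37°, so C = F + 8.0·(cos 37°, sin 37°) = (-48.11, 12.81). Then |JC| = |C − J| = 49.79.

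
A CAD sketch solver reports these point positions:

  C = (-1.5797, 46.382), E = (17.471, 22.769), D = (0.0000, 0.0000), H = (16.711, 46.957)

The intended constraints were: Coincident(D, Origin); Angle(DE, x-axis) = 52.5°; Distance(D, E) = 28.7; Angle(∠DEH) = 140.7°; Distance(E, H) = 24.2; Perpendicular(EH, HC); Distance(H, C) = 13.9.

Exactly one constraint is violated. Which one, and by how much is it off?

Distance(H, C) = 13.9 — off by 4.40.

D = (0.00, 0.00) ✓; DE at 52.50° ✓; |DE| = 28.70 ✓; ∠DEH = 140.7° ✓; |EH| = 24.20 ✓; ∠(EH, HC) = 90.00° ✓; |HC| = 18.30 ✗.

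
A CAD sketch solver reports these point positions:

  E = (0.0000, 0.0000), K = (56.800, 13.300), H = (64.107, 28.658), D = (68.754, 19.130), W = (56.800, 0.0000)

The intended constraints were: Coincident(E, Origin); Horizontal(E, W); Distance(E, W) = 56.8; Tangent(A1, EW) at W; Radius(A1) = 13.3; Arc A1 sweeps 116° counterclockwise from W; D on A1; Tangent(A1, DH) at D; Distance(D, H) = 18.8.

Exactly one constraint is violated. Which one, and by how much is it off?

Distance(D, H) = 18.8 — off by 8.20.

E = (0.00, 0.00) ✓; E.y = 0.00, W.y = 0.00 ✓; |EW| = 56.80 ✓; ∠(KW, WE) = 90.00° ✓; |KW| = 13.30 ✓; bearing(K→D) − bearing(K→W) = 116.0° ✓; |KD| = 13.30 ✓; ∠(KD, DH) = 90.00° ✓; |DH| = 10.60 ✗.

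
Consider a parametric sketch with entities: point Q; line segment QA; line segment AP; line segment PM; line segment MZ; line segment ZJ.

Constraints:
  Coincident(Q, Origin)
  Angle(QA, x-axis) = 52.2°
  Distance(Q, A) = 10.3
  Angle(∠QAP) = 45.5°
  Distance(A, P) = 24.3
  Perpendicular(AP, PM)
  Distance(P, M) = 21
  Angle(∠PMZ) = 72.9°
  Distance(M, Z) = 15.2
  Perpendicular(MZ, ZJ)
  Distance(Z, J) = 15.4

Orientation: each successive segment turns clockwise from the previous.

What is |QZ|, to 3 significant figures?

9.53

AP is perpendicular to PM, so PM runs at -172°; with |PM| = 21.0, M = (-11.2, -18.8). ∠PMZ = 72.9° gives MZ at 80.6° from the x-axis; with |MZ| = 15.2, Z = (-8.76, -3.76). Then |QZ| = |Z − Q| = 9.53.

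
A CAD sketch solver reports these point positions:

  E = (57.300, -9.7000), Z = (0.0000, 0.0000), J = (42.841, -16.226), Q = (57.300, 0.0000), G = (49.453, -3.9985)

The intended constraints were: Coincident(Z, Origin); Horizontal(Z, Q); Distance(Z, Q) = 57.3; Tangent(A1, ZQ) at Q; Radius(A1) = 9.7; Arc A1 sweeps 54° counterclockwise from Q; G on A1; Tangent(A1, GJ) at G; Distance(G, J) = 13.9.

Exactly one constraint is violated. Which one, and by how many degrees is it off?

Tangent(A1, GJ) at G — off by 7.60°.

Z = (0.00, 0.00) ✓; Z.y = 0.00, Q.y = 0.00 ✓; |ZQ| = 57.30 ✓; ∠(EQ, QZ) = 90.00° ✓; |EQ| = 9.700 ✓; bearing(E→G) − bearing(E→Q) = 54.00° ✓; |EG| = 9.700 ✓; ∠(EG, GJ) = 82.40° ✗; |GJ| = 13.90 ✓.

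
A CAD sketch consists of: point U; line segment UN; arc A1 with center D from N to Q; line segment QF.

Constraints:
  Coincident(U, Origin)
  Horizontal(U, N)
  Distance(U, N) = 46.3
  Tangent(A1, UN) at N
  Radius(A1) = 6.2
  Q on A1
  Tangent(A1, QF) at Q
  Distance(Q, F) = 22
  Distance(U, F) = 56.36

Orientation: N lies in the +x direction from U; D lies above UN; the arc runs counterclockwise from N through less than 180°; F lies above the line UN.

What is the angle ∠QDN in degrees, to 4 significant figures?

100.6°

Checks: |DQ| = 6.200 ✓; ∠(DQ, QF) = 90.00° ✓; |QF| = 22.00 ✓; |UF| = 56.36 ✓.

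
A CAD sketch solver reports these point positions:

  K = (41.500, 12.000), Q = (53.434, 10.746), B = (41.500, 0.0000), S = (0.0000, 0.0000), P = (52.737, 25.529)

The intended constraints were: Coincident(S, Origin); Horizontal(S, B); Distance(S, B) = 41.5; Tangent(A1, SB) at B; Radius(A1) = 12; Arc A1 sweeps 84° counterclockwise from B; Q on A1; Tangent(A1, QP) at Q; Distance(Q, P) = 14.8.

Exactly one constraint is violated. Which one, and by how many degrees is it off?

Tangent(A1, QP) at Q — off by 8.70°.

S = (0.00, 0.00) ✓; S.y = 0.00, B.y = 0.00 ✓; |SB| = 41.50 ✓; ∠(KB, BS) = 90.00° ✓; |KB| = 12.00 ✓; bearing(K→Q) − bearing(K→B) = 84.00° ✓; |KQ| = 12.00 ✓; ∠(KQ, QP) = 81.30° ✗; |QP| = 14.80 ✓.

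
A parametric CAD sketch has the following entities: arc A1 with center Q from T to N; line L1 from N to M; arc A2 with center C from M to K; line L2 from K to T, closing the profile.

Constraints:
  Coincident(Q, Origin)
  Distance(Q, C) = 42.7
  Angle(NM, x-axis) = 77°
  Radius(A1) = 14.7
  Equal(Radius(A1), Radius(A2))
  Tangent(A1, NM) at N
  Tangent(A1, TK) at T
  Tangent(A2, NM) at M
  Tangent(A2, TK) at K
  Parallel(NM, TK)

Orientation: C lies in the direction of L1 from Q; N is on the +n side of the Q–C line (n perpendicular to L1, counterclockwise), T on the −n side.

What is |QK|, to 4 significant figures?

45.16

The slot axis is L1's direction at 77.0°, so u = (cos 77.0°, sin 77.0°) = (0.2250, 0.9744) and n = (−sin 77.0°, cos 77.0°) = (-0.9744, 0.2250). Q is at the origin and C lies 42.7 along u from Q, so C = 42.7·u = (9.605, 41.61). Tangency of A1 to both parallel lines with radius 14.7 puts N and T at Q ± 14.7·n: N = (-14.32, 3.307), T = (14.32, -3.307). Equal radii place M and K the same way about C: M = C + 14.7·n = (-4.718, 44.91), K = C − 14.7·n = (23.93, 38.30). Then |QK| = |K − Q| = 45.16.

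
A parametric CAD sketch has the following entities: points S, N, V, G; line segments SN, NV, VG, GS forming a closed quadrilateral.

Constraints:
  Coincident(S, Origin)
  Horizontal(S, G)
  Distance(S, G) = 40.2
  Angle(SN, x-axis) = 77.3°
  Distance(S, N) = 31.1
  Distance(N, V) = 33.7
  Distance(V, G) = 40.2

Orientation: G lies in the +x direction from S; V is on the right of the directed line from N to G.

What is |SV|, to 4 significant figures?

2.680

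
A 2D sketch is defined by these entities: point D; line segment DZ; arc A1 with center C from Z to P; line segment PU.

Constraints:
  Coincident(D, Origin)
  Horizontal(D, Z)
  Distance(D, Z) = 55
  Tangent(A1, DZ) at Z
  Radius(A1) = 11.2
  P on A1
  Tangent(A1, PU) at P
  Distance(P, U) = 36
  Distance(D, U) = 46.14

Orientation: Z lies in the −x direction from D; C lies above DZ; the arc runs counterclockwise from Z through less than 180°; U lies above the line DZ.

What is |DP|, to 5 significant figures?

45.606

D is at the origin; DZ is horizontal with |DZ| = 55.0 and Z on the −x side, so Z = (-55.000, 0.0000). A1 meets DZ tangentially, so CZ is at right angles to DZ, so C = Z + (0, 11.2) = (-55.000, 11.200). Since CP ⟂ PU (tangency), |CU| = √(11.2² + 36.0²) = 37.702 regardless of where P sits on A1. So U lies on both circle(D, 46.14) and circle(C, 37.702); the above-DZ intersection is U = (-27.532, 37.025). P is the foot of the tangent from U: P = (-45.250, 5.6876).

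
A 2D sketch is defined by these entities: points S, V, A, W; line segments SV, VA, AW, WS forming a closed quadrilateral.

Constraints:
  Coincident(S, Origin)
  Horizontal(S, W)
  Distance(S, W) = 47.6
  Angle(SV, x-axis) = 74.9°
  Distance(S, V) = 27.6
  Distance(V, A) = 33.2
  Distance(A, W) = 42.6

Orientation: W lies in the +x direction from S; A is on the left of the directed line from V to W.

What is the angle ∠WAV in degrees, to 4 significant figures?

78.29°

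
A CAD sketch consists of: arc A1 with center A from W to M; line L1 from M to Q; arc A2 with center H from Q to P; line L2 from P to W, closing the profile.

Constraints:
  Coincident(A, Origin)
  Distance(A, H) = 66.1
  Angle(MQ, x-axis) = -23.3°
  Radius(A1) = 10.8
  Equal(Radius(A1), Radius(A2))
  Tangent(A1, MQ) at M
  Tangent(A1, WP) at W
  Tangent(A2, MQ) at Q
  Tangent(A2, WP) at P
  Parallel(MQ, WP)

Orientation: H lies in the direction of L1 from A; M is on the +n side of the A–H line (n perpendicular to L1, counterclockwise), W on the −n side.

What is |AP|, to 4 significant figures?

66.98

The slot axis is L1's direction at -23.3°, so u = (cos -23.3°, sin -23.3°) = (0.9184, -0.3955) and n = (−sin -23.3°, cos -23.3°) = (0.3955, 0.9184). A is at the origin and H lies 66.1 along u from A, so H = 66.1·u = (60.71, -26.15). Tangency of A1 to both parallel lines with radius 10.8 puts M and W at A ± 10.8·n: M = (4.272, 9.919), W = (-4.272, -9.919). Equal radii place Q and P the same way about H: Q = H + 10.8·n = (64.98, -16.23), P = H − 10.8·n = (56.44, -36.06). Then |AP| = |P − A| = 66.98.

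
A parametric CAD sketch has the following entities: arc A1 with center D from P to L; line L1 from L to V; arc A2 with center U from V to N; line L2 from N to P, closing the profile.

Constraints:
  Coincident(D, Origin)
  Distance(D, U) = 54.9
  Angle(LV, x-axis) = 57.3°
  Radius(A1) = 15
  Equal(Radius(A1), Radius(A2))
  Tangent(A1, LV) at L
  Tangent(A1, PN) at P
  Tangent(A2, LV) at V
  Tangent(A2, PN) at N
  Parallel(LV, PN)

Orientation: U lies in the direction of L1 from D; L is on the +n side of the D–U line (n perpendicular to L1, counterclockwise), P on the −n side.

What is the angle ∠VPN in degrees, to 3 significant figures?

28.7°

Tangency of A1 to both parallel lines with radius 15.0 puts L and P at D ± 15.0·n: L = (-12.6, 8.10), P = (12.6, -8.10). Equal radii place V and N the same way about U: V = U + 15.0·n = (17.0, 54.3), N = U − 15.0·n = (42.3, 38.1). Then cos ∠VPN = PV·PN / (|PV||PN|), giving 28.7°.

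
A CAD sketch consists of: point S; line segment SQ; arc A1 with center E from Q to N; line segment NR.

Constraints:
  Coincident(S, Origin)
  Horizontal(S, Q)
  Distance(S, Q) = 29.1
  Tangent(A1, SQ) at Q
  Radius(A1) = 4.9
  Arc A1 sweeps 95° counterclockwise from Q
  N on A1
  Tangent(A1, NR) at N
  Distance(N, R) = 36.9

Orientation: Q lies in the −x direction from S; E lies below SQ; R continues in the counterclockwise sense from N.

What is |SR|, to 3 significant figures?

52.1

On A1, Q sits at bearing 90° from E; a 95° counterclockwise sweep puts N at bearing 185°, so N = E + 4.9·(cos 185°, sin 185°) = (-34.0, -5.33). Tangency of A1 to NR means the radius EN is perpendicular to NR, so NR runs along (−sin 185°, cos 185°); with |NR| = 36.9, R = (-30.8, -42.1). Then |SR| = |R − S| = 52.1.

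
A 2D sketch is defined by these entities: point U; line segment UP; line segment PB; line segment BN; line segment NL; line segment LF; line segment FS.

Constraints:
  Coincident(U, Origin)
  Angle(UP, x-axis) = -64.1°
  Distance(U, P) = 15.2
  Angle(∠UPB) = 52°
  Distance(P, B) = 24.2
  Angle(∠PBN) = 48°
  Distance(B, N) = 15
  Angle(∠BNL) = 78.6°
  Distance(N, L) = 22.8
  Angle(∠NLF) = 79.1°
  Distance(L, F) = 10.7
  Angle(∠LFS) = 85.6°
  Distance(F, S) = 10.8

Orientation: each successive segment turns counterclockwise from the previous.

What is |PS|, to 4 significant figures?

14.24

∠NLF = 79.1° gives LF at 38.20° from the x-axis; with |LF| = 10.7, F = (21.73, -9.694). ∠LFS = 85.6° gives FS at 132.6° from the x-axis; with |FS| = 10.8, S = (14.42, -1.744). Then |PS| = |S − P| = 14.24.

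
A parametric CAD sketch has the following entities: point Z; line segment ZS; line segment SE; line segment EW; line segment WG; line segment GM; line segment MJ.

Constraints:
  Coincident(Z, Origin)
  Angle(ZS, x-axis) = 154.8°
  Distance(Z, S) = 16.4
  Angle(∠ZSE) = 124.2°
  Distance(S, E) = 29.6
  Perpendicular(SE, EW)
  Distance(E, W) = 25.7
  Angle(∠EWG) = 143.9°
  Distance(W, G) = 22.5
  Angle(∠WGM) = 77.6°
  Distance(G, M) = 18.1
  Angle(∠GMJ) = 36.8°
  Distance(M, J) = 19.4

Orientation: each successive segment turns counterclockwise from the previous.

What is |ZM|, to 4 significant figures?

21.56

∠EWG = 143.9° gives WG at -23.30° from the x-axis; with |WG| = 22.5, G = (-6.570, -39.11). ∠WGM = 77.6° gives GM at 79.10° from the x-axis; with |GM| = 18.1, M = (-3.147, -21.33). Then |ZM| = |M − Z| = 21.56.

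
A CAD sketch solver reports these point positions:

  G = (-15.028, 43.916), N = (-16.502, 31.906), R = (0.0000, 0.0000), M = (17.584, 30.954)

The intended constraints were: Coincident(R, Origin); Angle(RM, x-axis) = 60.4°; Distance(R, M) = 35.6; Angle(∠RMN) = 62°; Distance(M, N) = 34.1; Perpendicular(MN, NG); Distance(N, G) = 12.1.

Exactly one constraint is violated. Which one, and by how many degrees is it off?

Perpendicular(MN, NG) — off by 5.40°.

R = (0.00, 0.00) ✓; RM at 60.40° ✓; |RM| = 35.60 ✓; ∠RMN = 62.00° ✓; |MN| = 34.10 ✓; ∠(MN, NG) = 95.40° ✗; |NG| = 12.10 ✓.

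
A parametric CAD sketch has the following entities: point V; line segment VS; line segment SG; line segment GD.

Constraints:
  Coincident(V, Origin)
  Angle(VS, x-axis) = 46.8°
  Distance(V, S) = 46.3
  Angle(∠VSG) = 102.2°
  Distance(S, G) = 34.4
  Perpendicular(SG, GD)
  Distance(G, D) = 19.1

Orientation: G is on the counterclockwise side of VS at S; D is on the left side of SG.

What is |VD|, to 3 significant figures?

51.3

∠VSG = 102.2°, so SG runs at 46.8° + (180° − 102.2°) = 125° from the x-axis; with |SG| = 34.4, G = S + 34.4·(cos 125°, sin 125°) = (12.2, 62.1). SG ⟂ GD; with |GD| = 19.1 on the left of SG, D = G + 19.1·(-0.823, -0.568) = (-3.56, 51.2). Then |VD| = |D − V| = 51.3.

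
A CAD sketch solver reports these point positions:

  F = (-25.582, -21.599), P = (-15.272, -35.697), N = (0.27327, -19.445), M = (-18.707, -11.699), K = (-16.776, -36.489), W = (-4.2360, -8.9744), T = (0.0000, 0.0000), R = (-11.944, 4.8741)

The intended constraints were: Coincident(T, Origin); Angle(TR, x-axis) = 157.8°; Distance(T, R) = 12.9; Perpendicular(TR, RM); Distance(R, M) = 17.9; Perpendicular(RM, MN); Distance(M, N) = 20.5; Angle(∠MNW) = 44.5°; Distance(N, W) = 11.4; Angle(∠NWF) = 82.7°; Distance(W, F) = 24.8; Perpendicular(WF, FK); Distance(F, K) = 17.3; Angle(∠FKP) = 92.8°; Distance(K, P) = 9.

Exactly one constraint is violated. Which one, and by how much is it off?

Distance(K, P) = 9 — off by 7.30.

T = (0.00, 0.00) ✓; TR at 157.8° ✓; |TR| = 12.90 ✓; ∠(TR, RM) = 90.00° ✓; |RM| = 17.90 ✓; ∠(RM, MN) = 90.00° ✓; |MN| = 20.50 ✓; ∠MNW = 44.50° ✓; |NW| = 11.40 ✓; ∠NWF = 82.70° ✓; |WF| = 24.80 ✓; ∠(WF, FK) = 90.00° ✓; |FK| = 17.30 ✓; ∠FKP = 92.83° ✓; |KP| = 1.700 ✗.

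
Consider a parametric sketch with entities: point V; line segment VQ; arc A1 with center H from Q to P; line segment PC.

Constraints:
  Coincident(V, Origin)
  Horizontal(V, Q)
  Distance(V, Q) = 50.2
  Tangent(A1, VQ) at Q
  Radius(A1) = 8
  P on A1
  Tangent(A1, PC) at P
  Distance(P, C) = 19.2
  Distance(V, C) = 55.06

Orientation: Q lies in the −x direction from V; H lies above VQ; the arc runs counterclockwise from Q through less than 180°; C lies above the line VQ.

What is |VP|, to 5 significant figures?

43.583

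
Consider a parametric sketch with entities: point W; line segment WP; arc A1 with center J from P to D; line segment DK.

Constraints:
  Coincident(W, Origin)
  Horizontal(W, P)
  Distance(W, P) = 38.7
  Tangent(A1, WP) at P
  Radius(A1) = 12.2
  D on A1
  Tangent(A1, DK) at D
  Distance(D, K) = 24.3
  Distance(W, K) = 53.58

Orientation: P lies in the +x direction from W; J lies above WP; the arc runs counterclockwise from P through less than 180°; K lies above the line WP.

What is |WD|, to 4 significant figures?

52.50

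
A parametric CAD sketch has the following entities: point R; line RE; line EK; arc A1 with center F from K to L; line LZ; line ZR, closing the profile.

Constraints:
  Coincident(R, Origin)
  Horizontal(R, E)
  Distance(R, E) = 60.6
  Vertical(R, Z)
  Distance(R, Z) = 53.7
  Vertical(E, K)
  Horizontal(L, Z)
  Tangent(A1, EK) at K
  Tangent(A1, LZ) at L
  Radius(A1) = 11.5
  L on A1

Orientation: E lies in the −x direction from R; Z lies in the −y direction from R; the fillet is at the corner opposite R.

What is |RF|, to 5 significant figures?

64.743

R is at the origin; R and E share the same y with |RE| = 60.6 and E on the −x side, so E = (-60.600, 0.0000). R and Z share the same x with |RZ| = 53.7 and Z on the −y side, so Z = (0.0000, -53.700). The virtual corner opposite R is at (-60.600, -53.700). Since A1 is tangent to EK there, FK ⟂ EK and A1 meets LZ tangentially, so FL is at right angles to LZ, with radius 11.5, so the center F sits 11.5 in from both sides at F = (-49.100, -42.200). Then |RF| = |F − R| = 64.743.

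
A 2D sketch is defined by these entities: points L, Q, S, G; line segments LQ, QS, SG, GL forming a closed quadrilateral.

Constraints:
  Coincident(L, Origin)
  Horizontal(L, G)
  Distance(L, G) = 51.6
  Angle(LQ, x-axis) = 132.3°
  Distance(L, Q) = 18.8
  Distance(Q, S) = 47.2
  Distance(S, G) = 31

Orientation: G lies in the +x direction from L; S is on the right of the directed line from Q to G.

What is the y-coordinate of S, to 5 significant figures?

-15.143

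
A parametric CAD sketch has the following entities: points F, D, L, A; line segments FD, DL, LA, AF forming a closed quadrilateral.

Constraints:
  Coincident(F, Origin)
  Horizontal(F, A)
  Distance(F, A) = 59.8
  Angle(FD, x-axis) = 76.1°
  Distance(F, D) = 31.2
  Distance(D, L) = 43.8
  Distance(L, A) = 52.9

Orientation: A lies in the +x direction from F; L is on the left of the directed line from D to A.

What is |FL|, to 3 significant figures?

68.8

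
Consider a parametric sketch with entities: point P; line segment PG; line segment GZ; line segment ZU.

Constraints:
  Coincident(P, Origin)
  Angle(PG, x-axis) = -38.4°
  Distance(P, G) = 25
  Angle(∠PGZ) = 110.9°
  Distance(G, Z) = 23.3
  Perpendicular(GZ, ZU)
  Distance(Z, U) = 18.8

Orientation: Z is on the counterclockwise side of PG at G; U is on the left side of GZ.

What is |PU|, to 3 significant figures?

32.5

P is at the origin; PG runs at -38.4° with length 25.0, so G = 25.0·(cos -38.4°, sin -38.4°) = (19.6, -15.5). ∠PGZ = 110.9°, so GZ runs at -38.4° + (180° − 110.9°) = 30.7° from the x-axis; with |GZ| = 23.3, Z = G + 23.3·(cos 30.7°, sin 30.7°) = (39.6, -3.63). GZ ⟂ ZU; with |ZU| = 18.8 on the left of GZ, U = Z + 18.8·(-0.511, 0.860) = (30.0, 12.5). Then |PU| = |U − P| = 32.5.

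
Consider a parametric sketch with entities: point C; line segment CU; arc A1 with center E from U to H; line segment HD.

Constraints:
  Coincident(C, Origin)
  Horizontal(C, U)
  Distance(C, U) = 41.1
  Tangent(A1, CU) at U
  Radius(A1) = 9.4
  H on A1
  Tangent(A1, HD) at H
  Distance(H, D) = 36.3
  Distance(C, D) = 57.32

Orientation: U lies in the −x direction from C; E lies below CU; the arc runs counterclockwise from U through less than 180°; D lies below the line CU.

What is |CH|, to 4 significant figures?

51.37

Checks: C.y = 0.00, U.y = 0.00 ✓; |CU| = 41.10 ✓; |EH| = 9.400 ✓; ∠(EH, HD) = 90.00° ✓; |HD| = 36.30 ✓; |CD| = 57.32 ✓.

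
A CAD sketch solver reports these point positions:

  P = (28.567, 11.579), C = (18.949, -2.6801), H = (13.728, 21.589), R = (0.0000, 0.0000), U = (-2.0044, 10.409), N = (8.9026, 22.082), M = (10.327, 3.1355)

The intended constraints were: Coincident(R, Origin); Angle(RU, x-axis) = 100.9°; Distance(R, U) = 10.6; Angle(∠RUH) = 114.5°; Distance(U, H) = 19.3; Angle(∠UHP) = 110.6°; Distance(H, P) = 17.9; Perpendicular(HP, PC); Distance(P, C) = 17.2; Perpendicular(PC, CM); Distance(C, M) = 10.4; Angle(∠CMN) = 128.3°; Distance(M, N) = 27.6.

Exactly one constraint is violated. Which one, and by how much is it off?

Distance(M, N) = 27.6 — off by 8.60.

R = (0.00, 0.00) ✓; RU at 100.9° ✓; |RU| = 10.60 ✓; ∠RUH = 114.5° ✓; |UH| = 19.30 ✓; ∠UHP = 110.6° ✓; |HP| = 17.90 ✓; ∠(HP, PC) = 90.00° ✓; |PC| = 17.20 ✓; ∠(PC, CM) = 90.00° ✓; |CM| = 10.40 ✓; ∠CMN = 128.3° ✓; |MN| = 19.00 ✗.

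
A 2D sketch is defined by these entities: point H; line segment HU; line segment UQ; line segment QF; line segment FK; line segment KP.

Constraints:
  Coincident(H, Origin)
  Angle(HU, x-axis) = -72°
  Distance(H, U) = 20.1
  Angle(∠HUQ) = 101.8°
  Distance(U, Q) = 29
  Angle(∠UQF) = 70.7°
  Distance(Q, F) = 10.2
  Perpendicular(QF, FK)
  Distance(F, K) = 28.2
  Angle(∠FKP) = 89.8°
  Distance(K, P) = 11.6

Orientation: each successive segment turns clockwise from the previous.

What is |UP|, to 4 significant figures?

11.01

H is at the origin; HU runs at -72.0° with length 20.1, so U = (6.211, -19.12). ∠HUQ = 101.8° gives UQ at -150.2° from the x-axis; with |UQ| = 29.0, Q = (-18.95, -33.53). ∠UQF = 70.7° gives QF at 100.5° from the x-axis; with |QF| = 10.2, F = (-20.81, -23.50). QF ⟂ FK, so FK runs at 10.50°; with |FK| = 28.2, K = (6.915, -18.36). ∠FKP = 89.8° gives KP at -79.70° from the x-axis; with |KP| = 11.6, P = (8.989, -29.77). Then |UP| = |P − U| = 11.01.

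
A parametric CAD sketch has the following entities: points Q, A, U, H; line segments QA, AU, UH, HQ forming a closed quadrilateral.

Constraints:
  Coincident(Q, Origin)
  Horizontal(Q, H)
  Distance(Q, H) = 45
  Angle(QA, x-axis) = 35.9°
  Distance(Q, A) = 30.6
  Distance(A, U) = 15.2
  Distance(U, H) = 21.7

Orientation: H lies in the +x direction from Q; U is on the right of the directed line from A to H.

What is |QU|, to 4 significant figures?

23.65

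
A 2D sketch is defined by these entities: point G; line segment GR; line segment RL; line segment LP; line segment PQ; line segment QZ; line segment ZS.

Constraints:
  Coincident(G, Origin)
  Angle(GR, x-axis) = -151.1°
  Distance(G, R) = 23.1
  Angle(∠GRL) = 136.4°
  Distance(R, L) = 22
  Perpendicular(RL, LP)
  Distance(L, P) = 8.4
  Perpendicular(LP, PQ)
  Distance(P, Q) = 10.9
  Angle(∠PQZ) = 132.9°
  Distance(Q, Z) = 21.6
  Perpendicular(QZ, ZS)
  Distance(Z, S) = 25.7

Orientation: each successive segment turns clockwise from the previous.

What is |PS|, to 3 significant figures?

34.0

G is at the origin; GR runs at -151.1° with length 23.1, so R = (-20.2, -11.2). ∠GRL = 136.4° gives RL at 165° from the x-axis; with |RL| = 22.0, L = (-41.5, -5.58). The perpendicularity gives LP at right angles to RL, so LP runs at 75.3°; with |LP| = 8.4, P = (-39.4, 2.54). LP is perpendicular to PQ, so PQ runs at -14.7°; with |PQ| = 10.9, Q = (-28.8, -0.222). ∠PQZ = 132.9° gives QZ at -61.8° from the x-axis; with |QZ| = 21.6, Z = (-18.6, -19.3). QZ ⟂ ZS, so ZS runs at -152°; with |ZS| = 25.7, S = (-41.3, -31.4). Then |PS| = |S − P| = 34.0.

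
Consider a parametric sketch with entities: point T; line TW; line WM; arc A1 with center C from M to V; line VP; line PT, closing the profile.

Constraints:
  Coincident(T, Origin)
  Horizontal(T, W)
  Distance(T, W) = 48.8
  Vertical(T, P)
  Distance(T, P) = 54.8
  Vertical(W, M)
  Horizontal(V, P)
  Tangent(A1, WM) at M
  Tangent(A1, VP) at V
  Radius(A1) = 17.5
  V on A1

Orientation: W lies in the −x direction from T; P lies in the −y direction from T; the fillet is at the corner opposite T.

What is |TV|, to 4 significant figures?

63.11

T is at the origin; T and W share the same y with |TW| = 48.8 and W on the −x side, so W = (-48.80, 0.000). T and P share the same x with |TP| = 54.8 and P on the −y side, so P = (0.000, -54.80). The virtual corner opposite T is at (-48.80, -54.80). Since A1 is tangent to WM there, CM ⟂ WM and A1 meets VP tangentially, so CV is at right angles to VP, with radius 17.5, so the center C sits 17.5 in from both sides at C = (-31.30, -37.30). That places the tangent points at M = (-48.80, -37.30) on WM and V = (-31.30, -54.80) on VP. Then |TV| = |V − T| = 63.11.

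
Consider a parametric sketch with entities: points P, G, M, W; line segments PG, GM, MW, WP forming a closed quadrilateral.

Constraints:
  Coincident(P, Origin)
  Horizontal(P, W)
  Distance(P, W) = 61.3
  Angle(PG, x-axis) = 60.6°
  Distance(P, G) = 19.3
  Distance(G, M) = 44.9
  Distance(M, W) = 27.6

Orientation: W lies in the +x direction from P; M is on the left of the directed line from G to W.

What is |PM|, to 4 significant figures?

59.52

Checks: |GM| = 44.90 ✓; |MW| = 27.60 ✓.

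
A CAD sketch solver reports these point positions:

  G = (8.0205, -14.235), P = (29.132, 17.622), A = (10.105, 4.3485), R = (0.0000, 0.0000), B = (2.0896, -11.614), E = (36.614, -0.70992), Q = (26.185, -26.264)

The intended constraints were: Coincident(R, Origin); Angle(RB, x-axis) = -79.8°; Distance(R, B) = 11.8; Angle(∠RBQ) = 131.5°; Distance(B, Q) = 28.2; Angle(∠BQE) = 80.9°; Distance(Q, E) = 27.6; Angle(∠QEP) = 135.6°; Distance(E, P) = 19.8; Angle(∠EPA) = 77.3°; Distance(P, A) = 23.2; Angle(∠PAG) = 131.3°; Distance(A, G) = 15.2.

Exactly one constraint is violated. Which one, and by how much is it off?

Distance(A, G) = 15.2 — off by 3.50.

R = (0.00, 0.00) ✓; RB at -79.80° ✓; |RB| = 11.80 ✓; ∠RBQ = 131.5° ✓; |BQ| = 28.20 ✓; ∠BQE = 80.90° ✓; |QE| = 27.60 ✓; ∠QEP = 135.6° ✓; |EP| = 19.80 ✓; ∠EPA = 77.30° ✓; |PA| = 23.20 ✓; ∠PAG = 131.3° ✓; |AG| = 18.70 ✗.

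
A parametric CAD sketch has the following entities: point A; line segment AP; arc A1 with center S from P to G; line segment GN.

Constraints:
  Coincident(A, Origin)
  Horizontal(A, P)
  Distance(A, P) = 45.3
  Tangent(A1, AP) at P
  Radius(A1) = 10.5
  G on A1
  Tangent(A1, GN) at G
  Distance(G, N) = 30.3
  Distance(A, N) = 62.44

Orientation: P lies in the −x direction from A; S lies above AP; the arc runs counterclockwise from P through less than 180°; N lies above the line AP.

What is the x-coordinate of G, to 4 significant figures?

-35.42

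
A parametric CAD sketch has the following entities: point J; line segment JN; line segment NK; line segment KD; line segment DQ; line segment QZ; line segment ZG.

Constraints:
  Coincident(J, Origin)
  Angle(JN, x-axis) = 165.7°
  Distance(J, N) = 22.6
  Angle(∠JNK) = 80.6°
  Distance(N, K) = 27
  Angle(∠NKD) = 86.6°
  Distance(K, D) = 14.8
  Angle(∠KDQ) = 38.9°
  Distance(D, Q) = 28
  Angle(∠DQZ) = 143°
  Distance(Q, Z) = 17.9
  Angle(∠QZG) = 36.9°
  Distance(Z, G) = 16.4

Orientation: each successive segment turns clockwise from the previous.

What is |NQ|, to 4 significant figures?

12.71

∠NKD = 86.6° gives KD at -27.10° from the x-axis; with |KD| = 14.8, D = (2.128, 23.56). ∠KDQ = 38.9° gives DQ at -168.2° from the x-axis; with |DQ| = 28.0, Q = (-25.28, 17.84). Then |NQ| = |Q − N| = 12.71.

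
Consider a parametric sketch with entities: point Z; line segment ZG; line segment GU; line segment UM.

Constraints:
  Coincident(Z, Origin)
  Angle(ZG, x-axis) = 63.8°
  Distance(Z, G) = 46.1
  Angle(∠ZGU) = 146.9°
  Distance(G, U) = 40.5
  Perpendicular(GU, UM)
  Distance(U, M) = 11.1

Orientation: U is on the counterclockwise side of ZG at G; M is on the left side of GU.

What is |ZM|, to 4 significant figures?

80.36

∠ZGU = 146.9°, so GU runs at 63.8° + (180° − 146.9°) = 96.90° from the x-axis; with |GU| = 40.5, U = G + 40.5·(cos 96.90°, sin 96.90°) = (15.49, 81.57). GU is perpendicular to UM; with |UM| = 11.1 on the left of GU, M = U + 11.1·(-0.9928, -0.1201) = (4.468, 80.24). Then |ZM| = |M − Z| = 80.36.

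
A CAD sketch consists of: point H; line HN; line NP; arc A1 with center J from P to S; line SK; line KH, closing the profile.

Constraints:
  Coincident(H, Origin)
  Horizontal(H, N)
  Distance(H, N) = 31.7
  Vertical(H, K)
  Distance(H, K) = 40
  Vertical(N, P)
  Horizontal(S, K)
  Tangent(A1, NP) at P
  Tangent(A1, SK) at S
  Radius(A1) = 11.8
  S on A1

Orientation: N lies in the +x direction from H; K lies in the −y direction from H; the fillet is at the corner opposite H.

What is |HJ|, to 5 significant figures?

34.514

H is at the origin; HN is horizontal with |HN| = 31.7 and N on the +x side, so N = (31.700, 0.0000). H and K share the same x with |HK| = 40.0 and K on the −y side, so K = (0.0000, -40.000). The virtual corner opposite H is at (31.700, -40.000). Since A1 is tangent to NP there, JP ⟂ NP and tangency of A1 to SK means the radius JS is perpendicular to SK, with radius 11.8, so the center J sits 11.8 in from both sides at J = (19.900, -28.200). Then |HJ| = |J − H| = 34.514.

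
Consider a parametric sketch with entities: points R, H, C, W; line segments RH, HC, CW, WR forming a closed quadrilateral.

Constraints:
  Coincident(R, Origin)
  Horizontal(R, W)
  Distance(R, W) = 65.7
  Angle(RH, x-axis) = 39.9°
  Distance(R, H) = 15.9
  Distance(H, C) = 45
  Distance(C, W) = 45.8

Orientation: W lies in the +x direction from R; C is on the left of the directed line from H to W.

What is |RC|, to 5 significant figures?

60.883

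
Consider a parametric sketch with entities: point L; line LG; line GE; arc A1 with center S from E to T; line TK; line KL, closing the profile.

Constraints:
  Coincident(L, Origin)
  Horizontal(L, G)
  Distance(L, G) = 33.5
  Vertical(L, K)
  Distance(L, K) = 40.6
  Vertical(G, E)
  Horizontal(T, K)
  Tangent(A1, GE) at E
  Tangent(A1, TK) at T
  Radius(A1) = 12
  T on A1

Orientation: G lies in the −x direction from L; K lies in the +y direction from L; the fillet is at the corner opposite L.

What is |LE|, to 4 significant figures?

44.05

The virtual corner opposite L is at (-33.50, 40.60). A1 meets GE tangentially, so SE is at right angles to GE and tangency of A1 to TK means the radius ST is perpendicular to TK, with radius 12.0, so the center S sits 12.0 in from both sides at S = (-21.50, 28.60). That places the tangent points at E = (-33.50, 28.60) on GE and T = (-21.50, 40.60) on TK. Then |LE| = |E − L| = 44.05.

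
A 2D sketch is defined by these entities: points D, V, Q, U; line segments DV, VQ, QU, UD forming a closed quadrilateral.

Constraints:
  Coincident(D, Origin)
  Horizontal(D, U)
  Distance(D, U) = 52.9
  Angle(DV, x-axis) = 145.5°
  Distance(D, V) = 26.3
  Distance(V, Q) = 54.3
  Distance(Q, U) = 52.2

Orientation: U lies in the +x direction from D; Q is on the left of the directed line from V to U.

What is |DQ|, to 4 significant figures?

50.03

D is at the origin; D and U share the same y with |DU| = 52.9 and U in +x, so U = (52.9, 0). DV runs at 145.5° with |DV| = 26.3, so V = (-21.67, 14.90). Q is determined by |VQ| = 54.3 and |QU| = 52.2 together: it lies at the intersection of circle(V, 54.3) and circle(U, 52.2). With |VU| = 76.05, the foot of the radical line on VU is 39.49 from V and the perpendicular offset is √(54.3² − 39.49²) = 37.27. Taking the left-of-VU solution: Q = (24.35, 43.70).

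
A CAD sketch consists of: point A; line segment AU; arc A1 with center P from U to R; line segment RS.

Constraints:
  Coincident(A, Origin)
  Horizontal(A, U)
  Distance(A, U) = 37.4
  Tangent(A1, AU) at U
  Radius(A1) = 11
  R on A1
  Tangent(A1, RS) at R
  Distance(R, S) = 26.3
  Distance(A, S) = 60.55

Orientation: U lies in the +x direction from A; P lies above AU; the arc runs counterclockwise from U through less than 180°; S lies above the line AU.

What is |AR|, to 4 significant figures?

49.72

Checks: |PU| = 11.00 ✓; |PR| = 11.00 ✓; ∠(PR, RS) = 90.00° ✓; |RS| = 26.30 ✓; |AS| = 60.55 ✓.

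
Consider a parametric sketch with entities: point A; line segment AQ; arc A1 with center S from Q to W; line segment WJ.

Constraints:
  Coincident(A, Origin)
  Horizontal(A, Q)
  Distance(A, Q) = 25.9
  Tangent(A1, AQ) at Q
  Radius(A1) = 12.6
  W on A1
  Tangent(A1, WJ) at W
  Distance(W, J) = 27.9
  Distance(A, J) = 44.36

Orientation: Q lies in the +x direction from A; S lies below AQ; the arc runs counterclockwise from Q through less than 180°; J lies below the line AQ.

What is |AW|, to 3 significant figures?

19.1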